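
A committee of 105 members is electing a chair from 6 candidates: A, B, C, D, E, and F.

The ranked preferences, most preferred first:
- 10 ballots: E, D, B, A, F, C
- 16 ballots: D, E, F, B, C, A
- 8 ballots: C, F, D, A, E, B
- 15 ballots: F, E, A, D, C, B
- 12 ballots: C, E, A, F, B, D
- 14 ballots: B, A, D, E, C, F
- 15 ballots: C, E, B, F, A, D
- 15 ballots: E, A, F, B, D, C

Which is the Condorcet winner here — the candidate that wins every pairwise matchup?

E vs A: 83–22
E vs B: 91–14
E vs C: 70–35
E vs D: 67–38
E vs F: 82–23
E beats every other candidate.

E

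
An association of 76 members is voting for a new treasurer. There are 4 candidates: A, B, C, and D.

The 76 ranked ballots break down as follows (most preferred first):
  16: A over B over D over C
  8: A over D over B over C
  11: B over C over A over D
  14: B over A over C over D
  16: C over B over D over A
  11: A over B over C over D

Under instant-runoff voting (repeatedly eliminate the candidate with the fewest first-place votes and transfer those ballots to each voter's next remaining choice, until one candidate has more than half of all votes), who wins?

Round 1: A 35, B 25, C 16, D 0. D eliminated.
Round 2: A 35, B 25, C 16. C eliminated.
Round 3: A 35, B 41. B has a majority (≥39).

B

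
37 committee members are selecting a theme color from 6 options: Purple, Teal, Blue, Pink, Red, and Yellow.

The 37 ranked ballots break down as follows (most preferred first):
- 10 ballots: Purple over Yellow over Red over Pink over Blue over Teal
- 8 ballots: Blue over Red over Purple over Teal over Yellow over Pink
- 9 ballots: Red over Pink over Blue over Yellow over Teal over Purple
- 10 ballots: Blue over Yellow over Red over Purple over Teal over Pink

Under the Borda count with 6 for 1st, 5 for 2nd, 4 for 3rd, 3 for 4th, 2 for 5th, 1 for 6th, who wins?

Purple: 10×6 + 8×4 + 9×1 + 10×3 = 131
Teal: 10×1 + 8×3 + 9×2 + 10×2 = 72
Blue: 10×2 + 8×6 + 9×4 + 10×6 = 164
Pink: 10×3 + 8×1 + 9×5 + 10×1 = 93
Red: 10×4 + 8×5 + 9×6 + 10×4 = 174
Yellow: 10×5 + 8×2 + 9×3 + 10×5 = 143

Red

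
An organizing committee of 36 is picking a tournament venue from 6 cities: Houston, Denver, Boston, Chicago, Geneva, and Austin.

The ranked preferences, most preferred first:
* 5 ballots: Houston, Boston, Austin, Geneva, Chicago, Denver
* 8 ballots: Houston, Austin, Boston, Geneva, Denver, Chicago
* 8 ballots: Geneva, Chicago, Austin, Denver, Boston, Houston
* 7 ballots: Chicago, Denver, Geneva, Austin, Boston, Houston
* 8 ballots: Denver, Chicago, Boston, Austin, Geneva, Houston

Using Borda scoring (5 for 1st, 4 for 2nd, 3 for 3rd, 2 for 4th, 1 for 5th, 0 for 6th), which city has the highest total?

Houston: 5×5 + 8×5 + 8×0 + 7×0 + 8×0 = 65
Denver: 5×0 + 8×1 + 8×2 + 7×4 + 8×5 = 92
Boston: 5×4 + 8×3 + 8×1 + 7×1 + 8×3 = 83
Chicago: 5×1 + 8×0 + 8×4 + 7×5 + 8×4 = 104
Geneva: 5×2 + 8×2 + 8×5 + 7×3 + 8×1 = 95
Austin: 5×3 + 8×4 + 8×3 + 7×2 + 8×2 = 101

Chicago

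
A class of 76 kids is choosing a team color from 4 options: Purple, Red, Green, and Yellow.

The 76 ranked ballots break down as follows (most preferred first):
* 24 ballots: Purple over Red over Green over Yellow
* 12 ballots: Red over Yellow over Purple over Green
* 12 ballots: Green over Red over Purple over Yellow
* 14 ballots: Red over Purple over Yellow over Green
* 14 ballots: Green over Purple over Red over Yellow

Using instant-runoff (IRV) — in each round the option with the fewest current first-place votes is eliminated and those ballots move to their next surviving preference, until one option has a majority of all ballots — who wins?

Red

Round 1: Purple 24, Red 26, Green 26, Yellow 0. Yellow eliminated.
Round 2: Purple 24, Red 26, Green 26. Purple eliminated.
Round 3: Red 50, Green 26. Red has a majority (≥39).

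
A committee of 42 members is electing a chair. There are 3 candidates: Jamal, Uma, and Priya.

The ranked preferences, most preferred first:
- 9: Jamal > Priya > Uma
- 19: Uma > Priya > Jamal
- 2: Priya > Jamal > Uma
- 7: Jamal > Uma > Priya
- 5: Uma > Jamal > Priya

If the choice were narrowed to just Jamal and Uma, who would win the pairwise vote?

Uma

Jamal is ranked above Uma on 18 ballots; Uma above Jamal on 24.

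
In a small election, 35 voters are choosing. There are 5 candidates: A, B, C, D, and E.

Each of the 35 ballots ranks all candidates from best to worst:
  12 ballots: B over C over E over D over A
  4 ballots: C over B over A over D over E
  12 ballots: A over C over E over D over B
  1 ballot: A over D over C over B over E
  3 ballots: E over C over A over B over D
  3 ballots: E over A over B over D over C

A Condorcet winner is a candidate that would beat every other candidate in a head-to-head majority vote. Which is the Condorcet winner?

C

C vs A: 19–16
C vs B: 20–15
C vs D: 31–4
C vs E: 29–6
C beats every other candidate.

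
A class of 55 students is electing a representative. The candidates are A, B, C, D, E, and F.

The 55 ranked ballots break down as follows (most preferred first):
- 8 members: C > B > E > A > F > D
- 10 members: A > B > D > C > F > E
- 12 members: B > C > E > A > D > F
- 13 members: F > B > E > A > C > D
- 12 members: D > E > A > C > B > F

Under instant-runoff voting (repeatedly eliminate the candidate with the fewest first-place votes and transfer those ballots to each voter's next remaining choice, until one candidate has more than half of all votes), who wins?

B

Round 1: A 10, B 12, C 8, D 12, E 0, F 13. E eliminated.
Round 2: A 10, B 12, C 8, D 12, F 13. C eliminated.
Round 3: A 10, B 20, D 12, F 13. A eliminated.
Round 4: B 30, D 12, F 13. B has a majority (≥28).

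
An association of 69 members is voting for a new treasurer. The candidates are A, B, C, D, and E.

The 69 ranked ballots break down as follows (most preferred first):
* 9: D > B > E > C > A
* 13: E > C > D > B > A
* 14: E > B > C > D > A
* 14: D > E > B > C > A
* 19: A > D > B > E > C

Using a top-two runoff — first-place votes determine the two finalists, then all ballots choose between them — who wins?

D

Round 1 first-place votes: A 19, B 0, C 0, D 23, E 27. E and D advance.
Runoff: E is ranked above D on 27 ballots, D above E on 42.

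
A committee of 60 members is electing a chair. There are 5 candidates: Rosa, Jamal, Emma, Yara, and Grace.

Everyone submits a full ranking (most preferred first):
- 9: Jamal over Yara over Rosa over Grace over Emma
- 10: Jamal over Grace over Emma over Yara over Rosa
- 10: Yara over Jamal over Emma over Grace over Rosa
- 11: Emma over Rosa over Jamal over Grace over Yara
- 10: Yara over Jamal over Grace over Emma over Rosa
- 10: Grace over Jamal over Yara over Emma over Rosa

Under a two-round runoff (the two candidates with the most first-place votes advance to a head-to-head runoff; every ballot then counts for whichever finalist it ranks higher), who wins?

Round 1 first-place votes: Rosa 0, Jamal 19, Emma 11, Yara 20, Grace 10. Yara and Jamal advance.
Runoff: Yara is ranked above Jamal on 20 ballots, Jamal above Yara on 40.

Jamal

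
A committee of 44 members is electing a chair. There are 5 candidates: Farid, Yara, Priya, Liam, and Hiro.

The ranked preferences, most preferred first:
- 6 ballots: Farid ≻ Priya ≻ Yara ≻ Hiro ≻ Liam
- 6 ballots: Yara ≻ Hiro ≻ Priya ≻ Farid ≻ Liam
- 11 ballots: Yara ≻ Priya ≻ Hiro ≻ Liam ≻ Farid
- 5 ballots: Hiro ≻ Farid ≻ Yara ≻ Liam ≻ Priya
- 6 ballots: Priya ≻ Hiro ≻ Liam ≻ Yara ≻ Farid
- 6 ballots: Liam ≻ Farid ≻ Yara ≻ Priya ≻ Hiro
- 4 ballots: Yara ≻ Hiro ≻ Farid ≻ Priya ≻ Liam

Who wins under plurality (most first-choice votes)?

First-place votes: Farid 6, Yara 21, Priya 6, Liam 6, Hiro 5.

Yara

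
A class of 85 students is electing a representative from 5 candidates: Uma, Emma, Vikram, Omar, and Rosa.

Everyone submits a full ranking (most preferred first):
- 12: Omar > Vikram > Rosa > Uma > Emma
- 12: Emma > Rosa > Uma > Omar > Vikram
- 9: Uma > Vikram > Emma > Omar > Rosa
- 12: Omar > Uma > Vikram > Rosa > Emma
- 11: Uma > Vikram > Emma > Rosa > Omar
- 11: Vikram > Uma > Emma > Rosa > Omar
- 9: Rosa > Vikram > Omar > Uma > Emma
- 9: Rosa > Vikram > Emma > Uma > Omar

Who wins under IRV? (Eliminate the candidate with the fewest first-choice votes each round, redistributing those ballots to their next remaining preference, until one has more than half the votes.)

Round 1: Uma 20, Emma 12, Vikram 11, Omar 24, Rosa 18. Vikram eliminated.
Round 2: Uma 31, Emma 12, Omar 24, Rosa 18. Emma eliminated.
Round 3: Uma 31, Omar 24, Rosa 30. Omar eliminated.
Round 4: Uma 43, Rosa 42. Uma has a majority (≥43).

Uma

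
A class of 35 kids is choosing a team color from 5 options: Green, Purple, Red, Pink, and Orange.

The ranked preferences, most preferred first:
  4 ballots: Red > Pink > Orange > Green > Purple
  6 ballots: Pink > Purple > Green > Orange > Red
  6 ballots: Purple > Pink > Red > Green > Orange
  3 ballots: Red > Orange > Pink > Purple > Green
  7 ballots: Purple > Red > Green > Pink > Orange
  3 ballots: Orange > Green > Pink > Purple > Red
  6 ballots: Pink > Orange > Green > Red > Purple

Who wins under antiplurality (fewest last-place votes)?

Last-place votes: Green 3, Purple 10, Red 9, Pink 0, Orange 13.

Pink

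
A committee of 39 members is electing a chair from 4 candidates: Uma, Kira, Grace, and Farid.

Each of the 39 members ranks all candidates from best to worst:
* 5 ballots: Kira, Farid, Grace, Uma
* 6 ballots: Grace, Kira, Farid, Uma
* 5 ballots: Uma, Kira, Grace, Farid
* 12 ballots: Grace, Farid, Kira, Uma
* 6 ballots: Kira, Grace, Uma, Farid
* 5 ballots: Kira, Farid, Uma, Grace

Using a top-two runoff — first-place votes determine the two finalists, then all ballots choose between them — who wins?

Kira

Round 1 first-place votes: Uma 5, Kira 16, Grace 18, Farid 0. Grace and Kira advance.
Runoff: Grace is ranked above Kira on 18 ballots, Kira above Grace on 21.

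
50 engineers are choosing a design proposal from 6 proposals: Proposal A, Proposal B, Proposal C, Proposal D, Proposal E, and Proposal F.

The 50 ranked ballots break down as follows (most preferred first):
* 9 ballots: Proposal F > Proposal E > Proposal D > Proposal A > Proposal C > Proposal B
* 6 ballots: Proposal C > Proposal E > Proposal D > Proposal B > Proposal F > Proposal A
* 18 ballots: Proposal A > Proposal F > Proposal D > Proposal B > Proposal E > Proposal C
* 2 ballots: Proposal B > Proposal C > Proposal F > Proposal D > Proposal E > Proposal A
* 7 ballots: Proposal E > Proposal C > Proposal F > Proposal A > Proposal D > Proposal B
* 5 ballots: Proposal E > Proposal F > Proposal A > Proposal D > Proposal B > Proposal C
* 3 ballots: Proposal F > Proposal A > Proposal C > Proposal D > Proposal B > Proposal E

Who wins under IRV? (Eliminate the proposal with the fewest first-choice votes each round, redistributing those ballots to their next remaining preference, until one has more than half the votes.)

Proposal E

Round 1: Proposal A 18, Proposal B 2, Proposal C 6, Proposal D 0, Proposal E 12, Proposal F 12. Proposal D eliminated.
Round 2: Proposal A 18, Proposal B 2, Proposal C 6, Proposal E 12, Proposal F 12. Proposal B eliminated.
Round 3: Proposal A 18, Proposal C 8, Proposal E 12, Proposal F 12. Proposal C eliminated.
Round 4: Proposal A 18, Proposal E 18, Proposal F 14. Proposal F eliminated.
Round 5: Proposal A 21, Proposal E 29. Proposal E has a majority (≥26).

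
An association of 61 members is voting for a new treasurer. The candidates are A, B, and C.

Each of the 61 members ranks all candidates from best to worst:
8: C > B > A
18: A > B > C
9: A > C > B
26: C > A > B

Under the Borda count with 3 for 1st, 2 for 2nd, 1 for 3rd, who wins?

A

A: 8×1 + 18×3 + 9×3 + 26×2 = 141
B: 8×2 + 18×2 + 9×1 + 26×1 = 87
C: 8×3 + 18×1 + 9×2 + 26×3 = 138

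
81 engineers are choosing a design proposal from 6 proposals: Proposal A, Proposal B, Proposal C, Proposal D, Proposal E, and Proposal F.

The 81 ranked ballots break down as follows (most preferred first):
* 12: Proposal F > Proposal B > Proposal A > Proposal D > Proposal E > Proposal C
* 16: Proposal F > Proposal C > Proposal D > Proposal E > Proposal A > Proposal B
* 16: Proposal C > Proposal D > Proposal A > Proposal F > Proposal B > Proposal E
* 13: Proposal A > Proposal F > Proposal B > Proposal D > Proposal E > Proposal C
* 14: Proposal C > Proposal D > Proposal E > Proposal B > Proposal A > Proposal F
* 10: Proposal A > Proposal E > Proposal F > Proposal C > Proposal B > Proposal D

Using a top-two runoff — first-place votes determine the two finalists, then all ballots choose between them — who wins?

Proposal F

Round 1 first-place votes: Proposal A 23, Proposal B 0, Proposal C 30, Proposal D 0, Proposal E 0, Proposal F 28. Proposal C and Proposal F advance.
Runoff: Proposal C is ranked above Proposal F on 30 ballots, Proposal F above Proposal C on 51.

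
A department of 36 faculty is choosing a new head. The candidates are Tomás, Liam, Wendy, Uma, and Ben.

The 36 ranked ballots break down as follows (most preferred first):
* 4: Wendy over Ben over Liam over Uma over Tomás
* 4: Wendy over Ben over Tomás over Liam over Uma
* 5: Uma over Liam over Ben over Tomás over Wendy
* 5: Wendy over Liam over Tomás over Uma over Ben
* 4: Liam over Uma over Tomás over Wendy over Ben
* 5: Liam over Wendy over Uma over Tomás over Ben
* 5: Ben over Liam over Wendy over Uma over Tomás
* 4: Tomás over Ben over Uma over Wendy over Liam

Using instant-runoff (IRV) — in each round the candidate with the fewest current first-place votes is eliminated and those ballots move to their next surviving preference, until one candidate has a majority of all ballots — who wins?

Round 1: Tomás 4, Liam 9, Wendy 13, Uma 5, Ben 5. Tomás eliminated.
Round 2: Liam 9, Wendy 13, Uma 5, Ben 9. Uma eliminated.
Round 3: Liam 14, Wendy 13, Ben 9. Ben eliminated.
Round 4: Liam 19, Wendy 17. Liam has a majority (≥19).

Liam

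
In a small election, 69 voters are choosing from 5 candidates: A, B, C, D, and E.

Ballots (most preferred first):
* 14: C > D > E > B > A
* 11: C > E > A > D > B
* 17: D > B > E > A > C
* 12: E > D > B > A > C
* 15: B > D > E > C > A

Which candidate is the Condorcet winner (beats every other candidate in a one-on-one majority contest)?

D vs A: 58–11
D vs B: 54–15
D vs C: 44–25
D vs E: 46–23
D beats every other candidate.

D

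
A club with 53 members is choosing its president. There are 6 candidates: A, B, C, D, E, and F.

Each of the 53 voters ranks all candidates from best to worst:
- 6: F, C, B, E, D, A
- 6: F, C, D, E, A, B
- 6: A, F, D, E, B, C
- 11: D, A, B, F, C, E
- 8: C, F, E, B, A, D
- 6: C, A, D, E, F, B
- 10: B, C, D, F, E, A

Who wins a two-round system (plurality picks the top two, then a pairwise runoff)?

Round 1 first-place votes: A 6, B 10, C 14, D 11, E 0, F 12. C and F advance.
Runoff: C is ranked above F on 24 ballots, F above C on 29.

F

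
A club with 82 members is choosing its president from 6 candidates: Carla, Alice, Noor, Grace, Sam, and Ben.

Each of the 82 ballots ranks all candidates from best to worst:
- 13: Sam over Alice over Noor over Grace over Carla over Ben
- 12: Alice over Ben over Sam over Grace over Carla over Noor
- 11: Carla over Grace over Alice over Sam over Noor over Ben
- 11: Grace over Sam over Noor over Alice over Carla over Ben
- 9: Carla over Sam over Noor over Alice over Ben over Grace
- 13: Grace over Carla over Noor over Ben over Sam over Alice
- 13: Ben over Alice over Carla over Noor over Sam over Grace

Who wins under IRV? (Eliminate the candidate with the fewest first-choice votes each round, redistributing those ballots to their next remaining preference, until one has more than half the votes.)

Round 1: Carla 20, Alice 12, Noor 0, Grace 24, Sam 13, Ben 13. Noor eliminated.
Round 2: Carla 20, Alice 12, Grace 24, Sam 13, Ben 13. Alice eliminated.
Round 3: Carla 20, Grace 24, Sam 13, Ben 25. Sam eliminated.
Round 4: Carla 20, Grace 37, Ben 25. Carla eliminated.
Round 5: Grace 48, Ben 34. Grace has a majority (≥42).

Grace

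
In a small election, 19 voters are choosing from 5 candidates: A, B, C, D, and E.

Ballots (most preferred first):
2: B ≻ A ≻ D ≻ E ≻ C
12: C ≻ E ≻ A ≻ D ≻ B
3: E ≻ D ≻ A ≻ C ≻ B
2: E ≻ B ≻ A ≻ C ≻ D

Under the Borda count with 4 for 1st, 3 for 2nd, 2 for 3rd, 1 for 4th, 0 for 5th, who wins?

E

A: 2×3 + 12×2 + 3×2 + 2×2 = 40
B: 2×4 + 12×0 + 3×0 + 2×3 = 14
C: 2×0 + 12×4 + 3×1 + 2×1 = 53
D: 2×2 + 12×1 + 3×3 + 2×0 = 25
E: 2×1 + 12×3 + 3×4 + 2×4 = 58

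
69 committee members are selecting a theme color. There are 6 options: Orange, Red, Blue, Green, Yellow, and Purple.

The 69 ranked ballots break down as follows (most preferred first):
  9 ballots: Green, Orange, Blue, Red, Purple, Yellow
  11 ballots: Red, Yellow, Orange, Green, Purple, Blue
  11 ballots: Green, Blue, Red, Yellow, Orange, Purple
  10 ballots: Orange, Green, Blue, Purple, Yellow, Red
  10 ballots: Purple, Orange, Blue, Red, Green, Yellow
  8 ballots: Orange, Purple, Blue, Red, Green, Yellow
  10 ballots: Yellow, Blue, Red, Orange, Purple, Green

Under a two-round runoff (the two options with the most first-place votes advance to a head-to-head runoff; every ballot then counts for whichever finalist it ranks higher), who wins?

Round 1 first-place votes: Orange 18, Red 11, Blue 0, Green 20, Yellow 10, Purple 10. Green and Orange advance.
Runoff: Green is ranked above Orange on 20 ballots, Orange above Green on 49.

Orange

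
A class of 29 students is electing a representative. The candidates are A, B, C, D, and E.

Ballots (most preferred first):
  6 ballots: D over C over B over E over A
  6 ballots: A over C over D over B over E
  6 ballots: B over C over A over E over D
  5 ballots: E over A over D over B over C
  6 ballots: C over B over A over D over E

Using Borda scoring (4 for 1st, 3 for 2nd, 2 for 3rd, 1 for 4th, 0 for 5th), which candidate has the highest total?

C

A: 6×0 + 6×4 + 6×2 + 5×3 + 6×2 = 63
B: 6×2 + 6×1 + 6×4 + 5×1 + 6×3 = 65
C: 6×3 + 6×3 + 6×3 + 5×0 + 6×4 = 78
D: 6×4 + 6×2 + 6×0 + 5×2 + 6×1 = 52
E: 6×1 + 6×0 + 6×1 + 5×4 + 6×0 = 32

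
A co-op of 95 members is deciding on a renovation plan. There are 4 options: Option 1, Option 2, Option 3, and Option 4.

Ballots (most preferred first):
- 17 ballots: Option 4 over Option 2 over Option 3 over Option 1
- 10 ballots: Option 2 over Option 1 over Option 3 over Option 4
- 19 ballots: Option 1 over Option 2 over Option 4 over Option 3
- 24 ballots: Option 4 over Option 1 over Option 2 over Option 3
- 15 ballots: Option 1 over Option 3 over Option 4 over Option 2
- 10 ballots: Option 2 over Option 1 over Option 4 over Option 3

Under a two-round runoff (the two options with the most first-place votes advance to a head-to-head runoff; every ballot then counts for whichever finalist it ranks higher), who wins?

Option 1

Round 1 first-place votes: Option 1 34, Option 2 20, Option 3 0, Option 4 41. Option 4 and Option 1 advance.
Runoff: Option 4 is ranked above Option 1 on 41 ballots, Option 1 above Option 4 on 54.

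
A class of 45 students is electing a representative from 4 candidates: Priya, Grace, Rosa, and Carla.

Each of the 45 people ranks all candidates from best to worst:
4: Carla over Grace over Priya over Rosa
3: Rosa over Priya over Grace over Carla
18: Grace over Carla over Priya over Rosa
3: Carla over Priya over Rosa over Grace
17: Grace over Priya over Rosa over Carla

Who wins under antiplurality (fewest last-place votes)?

Last-place votes: Priya 0, Grace 3, Rosa 22, Carla 20.

Priya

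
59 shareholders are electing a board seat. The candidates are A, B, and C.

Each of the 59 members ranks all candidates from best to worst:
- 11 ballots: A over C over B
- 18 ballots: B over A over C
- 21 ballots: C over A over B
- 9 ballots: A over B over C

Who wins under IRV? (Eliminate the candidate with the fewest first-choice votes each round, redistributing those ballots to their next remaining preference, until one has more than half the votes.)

Round 1: A 20, B 18, C 21. B eliminated.
Round 2: A 38, C 21. A has a majority (≥30).

A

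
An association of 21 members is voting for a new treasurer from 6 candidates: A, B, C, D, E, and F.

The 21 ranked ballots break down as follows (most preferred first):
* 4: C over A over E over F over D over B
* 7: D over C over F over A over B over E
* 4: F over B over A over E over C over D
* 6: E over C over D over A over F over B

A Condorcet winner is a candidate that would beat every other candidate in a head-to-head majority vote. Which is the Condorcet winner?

C

C vs A: 17–4
C vs B: 17–4
C vs D: 14–7
C vs E: 11–10
C vs F: 17–4
C beats every other candidate.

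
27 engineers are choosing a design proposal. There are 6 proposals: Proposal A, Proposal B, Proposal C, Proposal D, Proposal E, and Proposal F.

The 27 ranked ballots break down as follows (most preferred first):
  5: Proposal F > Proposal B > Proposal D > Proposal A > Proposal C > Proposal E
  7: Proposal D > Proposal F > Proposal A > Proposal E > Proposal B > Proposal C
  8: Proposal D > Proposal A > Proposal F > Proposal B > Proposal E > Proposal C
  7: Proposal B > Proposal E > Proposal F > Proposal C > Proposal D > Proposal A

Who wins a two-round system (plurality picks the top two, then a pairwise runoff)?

Round 1 first-place votes: Proposal A 0, Proposal B 7, Proposal C 0, Proposal D 15, Proposal E 0, Proposal F 5. Proposal D and Proposal B advance.
Runoff: Proposal D is ranked above Proposal B on 15 ballots, Proposal B above Proposal D on 12.

Proposal D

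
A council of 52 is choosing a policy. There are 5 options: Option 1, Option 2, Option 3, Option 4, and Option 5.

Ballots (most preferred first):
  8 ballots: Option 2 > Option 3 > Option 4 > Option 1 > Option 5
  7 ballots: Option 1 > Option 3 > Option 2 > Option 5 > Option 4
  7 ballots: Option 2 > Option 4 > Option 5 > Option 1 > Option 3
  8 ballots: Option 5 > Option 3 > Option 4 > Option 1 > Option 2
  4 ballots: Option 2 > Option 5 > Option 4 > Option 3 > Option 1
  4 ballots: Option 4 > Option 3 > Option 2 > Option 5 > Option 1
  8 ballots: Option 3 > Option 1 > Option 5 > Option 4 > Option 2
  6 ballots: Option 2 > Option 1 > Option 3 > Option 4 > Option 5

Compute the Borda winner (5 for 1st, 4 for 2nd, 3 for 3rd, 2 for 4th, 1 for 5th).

Option 3

Option 1: 8×2 + 7×5 + 7×2 + 8×2 + 4×1 + 4×1 + 8×4 + 6×4 = 145
Option 2: 8×5 + 7×3 + 7×5 + 8×1 + 4×5 + 4×3 + 8×1 + 6×5 = 174
Option 3: 8×4 + 7×4 + 7×1 + 8×4 + 4×2 + 4×4 + 8×5 + 6×3 = 181
Option 4: 8×3 + 7×1 + 7×4 + 8×3 + 4×3 + 4×5 + 8×2 + 6×2 = 143
Option 5: 8×1 + 7×2 + 7×3 + 8×5 + 4×4 + 4×2 + 8×3 + 6×1 = 137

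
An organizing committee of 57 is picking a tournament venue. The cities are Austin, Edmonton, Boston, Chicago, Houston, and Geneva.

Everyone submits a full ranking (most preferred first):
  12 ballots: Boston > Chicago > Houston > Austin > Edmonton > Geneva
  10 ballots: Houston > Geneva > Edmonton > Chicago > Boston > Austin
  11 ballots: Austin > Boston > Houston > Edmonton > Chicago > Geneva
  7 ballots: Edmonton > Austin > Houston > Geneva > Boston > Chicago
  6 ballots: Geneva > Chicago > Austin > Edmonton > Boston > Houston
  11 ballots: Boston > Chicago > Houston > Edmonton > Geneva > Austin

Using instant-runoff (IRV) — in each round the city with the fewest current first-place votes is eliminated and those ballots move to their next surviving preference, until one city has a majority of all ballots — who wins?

Round 1: Austin 11, Edmonton 7, Boston 23, Chicago 0, Houston 10, Geneva 6. Chicago eliminated.
Round 2: Austin 11, Edmonton 7, Boston 23, Houston 10, Geneva 6. Geneva eliminated.
Round 3: Austin 17, Edmonton 7, Boston 23, Houston 10. Edmonton eliminated.
Round 4: Austin 24, Boston 23, Houston 10. Houston eliminated.
Round 5: Austin 24, Boston 33. Boston has a majority (≥29).

Boston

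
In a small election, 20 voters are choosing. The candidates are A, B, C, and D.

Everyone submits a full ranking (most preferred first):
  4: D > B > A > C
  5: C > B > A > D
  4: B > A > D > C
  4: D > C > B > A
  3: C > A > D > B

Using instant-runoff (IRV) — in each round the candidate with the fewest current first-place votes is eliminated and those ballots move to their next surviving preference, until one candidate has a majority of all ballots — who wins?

D

Round 1: A 0, B 4, C 8, D 8. A eliminated.
Round 2: B 4, C 8, D 8. B eliminated.
Round 3: C 8, D 12. D has a majority (≥11).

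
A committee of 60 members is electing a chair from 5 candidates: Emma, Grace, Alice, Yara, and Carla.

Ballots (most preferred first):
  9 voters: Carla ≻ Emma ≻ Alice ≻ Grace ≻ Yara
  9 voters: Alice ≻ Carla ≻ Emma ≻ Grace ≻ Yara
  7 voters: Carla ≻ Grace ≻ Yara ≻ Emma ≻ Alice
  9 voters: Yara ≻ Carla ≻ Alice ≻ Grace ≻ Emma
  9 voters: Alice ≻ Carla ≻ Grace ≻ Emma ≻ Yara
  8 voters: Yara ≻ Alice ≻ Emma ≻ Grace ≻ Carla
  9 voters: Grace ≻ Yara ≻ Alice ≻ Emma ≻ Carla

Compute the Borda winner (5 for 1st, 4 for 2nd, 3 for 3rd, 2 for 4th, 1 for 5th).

Alice

Emma: 9×4 + 9×3 + 7×2 + 9×1 + 9×2 + 8×3 + 9×2 = 146
Grace: 9×2 + 9×2 + 7×4 + 9×2 + 9×3 + 8×2 + 9×5 = 170
Alice: 9×3 + 9×5 + 7×1 + 9×3 + 9×5 + 8×4 + 9×3 = 210
Yara: 9×1 + 9×1 + 7×3 + 9×5 + 9×1 + 8×5 + 9×4 = 169
Carla: 9×5 + 9×4 + 7×5 + 9×4 + 9×4 + 8×1 + 9×1 = 205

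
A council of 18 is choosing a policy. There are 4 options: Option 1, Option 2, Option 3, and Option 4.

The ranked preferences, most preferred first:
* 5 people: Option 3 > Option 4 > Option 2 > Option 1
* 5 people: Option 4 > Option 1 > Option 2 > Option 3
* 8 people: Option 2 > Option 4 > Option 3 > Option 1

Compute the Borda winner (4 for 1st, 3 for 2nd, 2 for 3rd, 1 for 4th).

Option 1: 5×1 + 5×3 + 8×1 = 28
Option 2: 5×2 + 5×2 + 8×4 = 52
Option 3: 5×4 + 5×1 + 8×2 = 41
Option 4: 5×3 + 5×4 + 8×3 = 59

Option 4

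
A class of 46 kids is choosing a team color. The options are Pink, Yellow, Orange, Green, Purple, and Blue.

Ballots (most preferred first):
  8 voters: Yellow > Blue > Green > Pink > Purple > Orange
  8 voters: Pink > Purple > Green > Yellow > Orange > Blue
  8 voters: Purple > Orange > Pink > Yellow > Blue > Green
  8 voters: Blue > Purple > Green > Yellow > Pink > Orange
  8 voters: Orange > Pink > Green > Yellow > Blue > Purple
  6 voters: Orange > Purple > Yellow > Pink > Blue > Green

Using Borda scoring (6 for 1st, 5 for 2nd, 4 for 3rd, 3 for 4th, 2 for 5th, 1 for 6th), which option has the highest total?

Purple

Pink: 8×3 + 8×6 + 8×4 + 8×2 + 8×5 + 6×3 = 178
Yellow: 8×6 + 8×3 + 8×3 + 8×3 + 8×3 + 6×4 = 168
Orange: 8×1 + 8×2 + 8×5 + 8×1 + 8×6 + 6×6 = 156
Green: 8×4 + 8×4 + 8×1 + 8×4 + 8×4 + 6×1 = 142
Purple: 8×2 + 8×5 + 8×6 + 8×5 + 8×1 + 6×5 = 182
Blue: 8×5 + 8×1 + 8×2 + 8×6 + 8×2 + 6×2 = 140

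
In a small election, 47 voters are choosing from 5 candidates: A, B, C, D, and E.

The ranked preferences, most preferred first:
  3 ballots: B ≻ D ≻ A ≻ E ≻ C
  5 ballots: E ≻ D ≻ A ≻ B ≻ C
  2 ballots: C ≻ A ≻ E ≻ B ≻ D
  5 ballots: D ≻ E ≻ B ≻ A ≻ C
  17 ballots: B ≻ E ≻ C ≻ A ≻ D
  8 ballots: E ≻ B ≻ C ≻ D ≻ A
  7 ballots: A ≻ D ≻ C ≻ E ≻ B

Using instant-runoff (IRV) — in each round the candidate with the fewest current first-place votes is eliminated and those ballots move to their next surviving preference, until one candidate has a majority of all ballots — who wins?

Round 1: A 7, B 20, C 2, D 5, E 13. C eliminated.
Round 2: A 9, B 20, D 5, E 13. D eliminated.
Round 3: A 9, B 20, E 18. A eliminated.
Round 4: B 20, E 27. E has a majority (≥24).

E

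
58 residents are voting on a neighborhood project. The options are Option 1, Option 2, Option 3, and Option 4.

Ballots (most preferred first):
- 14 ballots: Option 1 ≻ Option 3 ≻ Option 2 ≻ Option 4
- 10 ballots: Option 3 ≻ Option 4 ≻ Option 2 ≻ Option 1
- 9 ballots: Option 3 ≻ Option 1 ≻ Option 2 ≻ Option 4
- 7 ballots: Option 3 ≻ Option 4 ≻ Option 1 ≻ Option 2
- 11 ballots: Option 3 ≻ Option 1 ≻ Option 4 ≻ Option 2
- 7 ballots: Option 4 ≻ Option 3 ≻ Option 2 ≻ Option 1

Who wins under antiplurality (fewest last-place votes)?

Last-place votes: Option 1 17, Option 2 18, Option 3 0, Option 4 23.

Option 3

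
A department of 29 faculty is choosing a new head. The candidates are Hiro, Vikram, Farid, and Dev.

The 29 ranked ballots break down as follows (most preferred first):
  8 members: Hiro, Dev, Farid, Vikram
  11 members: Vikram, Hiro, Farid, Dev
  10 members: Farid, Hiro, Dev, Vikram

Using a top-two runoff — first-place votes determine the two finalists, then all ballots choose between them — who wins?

Farid

Round 1 first-place votes: Hiro 8, Vikram 11, Farid 10, Dev 0. Vikram and Farid advance.
Runoff: Vikram is ranked above Farid on 11 ballots, Farid above Vikram on 18.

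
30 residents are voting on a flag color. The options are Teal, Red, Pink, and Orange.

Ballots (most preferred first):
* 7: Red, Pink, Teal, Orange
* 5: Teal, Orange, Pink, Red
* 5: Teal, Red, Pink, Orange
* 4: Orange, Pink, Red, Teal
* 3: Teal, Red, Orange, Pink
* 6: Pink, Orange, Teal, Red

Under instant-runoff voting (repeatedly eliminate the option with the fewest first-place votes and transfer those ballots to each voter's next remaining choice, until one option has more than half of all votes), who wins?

Round 1: Teal 13, Red 7, Pink 6, Orange 4. Orange eliminated.
Round 2: Teal 13, Red 7, Pink 10. Red eliminated.
Round 3: Teal 13, Pink 17. Pink has a majority (≥16).

Pink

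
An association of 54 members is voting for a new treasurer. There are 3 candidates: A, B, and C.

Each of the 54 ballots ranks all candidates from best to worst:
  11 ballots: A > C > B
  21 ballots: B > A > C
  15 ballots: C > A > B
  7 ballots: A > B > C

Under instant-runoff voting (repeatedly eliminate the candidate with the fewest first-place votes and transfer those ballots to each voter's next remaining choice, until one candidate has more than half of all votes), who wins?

A

Round 1: A 18, B 21, C 15. C eliminated.
Round 2: A 33, B 21. A has a majority (≥28).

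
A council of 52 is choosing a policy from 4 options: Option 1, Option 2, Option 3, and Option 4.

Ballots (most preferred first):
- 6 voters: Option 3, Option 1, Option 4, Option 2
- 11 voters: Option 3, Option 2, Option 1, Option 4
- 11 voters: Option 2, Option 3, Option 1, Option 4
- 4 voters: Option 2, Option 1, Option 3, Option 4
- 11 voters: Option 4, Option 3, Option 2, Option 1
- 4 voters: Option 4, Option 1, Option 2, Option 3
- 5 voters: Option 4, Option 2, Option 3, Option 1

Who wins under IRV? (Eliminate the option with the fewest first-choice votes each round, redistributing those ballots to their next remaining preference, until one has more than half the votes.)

Round 1: Option 1 0, Option 2 15, Option 3 17, Option 4 20. Option 1 eliminated.
Round 2: Option 2 15, Option 3 17, Option 4 20. Option 2 eliminated.
Round 3: Option 3 32, Option 4 20. Option 3 has a majority (≥27).

Option 3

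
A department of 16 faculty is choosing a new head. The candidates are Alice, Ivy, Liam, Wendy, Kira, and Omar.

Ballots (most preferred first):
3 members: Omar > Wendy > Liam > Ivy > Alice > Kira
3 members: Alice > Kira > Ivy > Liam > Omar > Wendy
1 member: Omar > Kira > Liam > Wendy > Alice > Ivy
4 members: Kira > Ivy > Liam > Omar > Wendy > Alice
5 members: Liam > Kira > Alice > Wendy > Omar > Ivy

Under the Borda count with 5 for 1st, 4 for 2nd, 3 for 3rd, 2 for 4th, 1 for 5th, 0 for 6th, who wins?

Alice: 3×1 + 3×5 + 1×1 + 4×0 + 5×3 = 34
Ivy: 3×2 + 3×3 + 1×0 + 4×4 + 5×0 = 31
Liam: 3×3 + 3×2 + 1×3 + 4×3 + 5×5 = 55
Wendy: 3×4 + 3×0 + 1×2 + 4×1 + 5×2 = 28
Kira: 3×0 + 3×4 + 1×4 + 4×5 + 5×4 = 56
Omar: 3×5 + 3×1 + 1×5 + 4×2 + 5×1 = 36

Kira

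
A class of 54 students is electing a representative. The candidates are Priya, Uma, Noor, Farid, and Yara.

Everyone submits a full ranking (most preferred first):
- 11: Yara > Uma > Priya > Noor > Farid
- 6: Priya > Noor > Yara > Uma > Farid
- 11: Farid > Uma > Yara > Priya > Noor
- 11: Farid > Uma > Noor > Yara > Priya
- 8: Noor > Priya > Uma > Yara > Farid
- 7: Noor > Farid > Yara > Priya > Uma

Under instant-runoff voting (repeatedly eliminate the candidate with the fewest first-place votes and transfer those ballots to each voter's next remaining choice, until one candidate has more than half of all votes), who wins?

Noor

Round 1: Priya 6, Uma 0, Noor 15, Farid 22, Yara 11. Uma eliminated.
Round 2: Priya 6, Noor 15, Farid 22, Yara 11. Priya eliminated.
Round 3: Noor 21, Farid 22, Yara 11. Yara eliminated.
Round 4: Noor 32, Farid 22. Noor has a majority (≥28).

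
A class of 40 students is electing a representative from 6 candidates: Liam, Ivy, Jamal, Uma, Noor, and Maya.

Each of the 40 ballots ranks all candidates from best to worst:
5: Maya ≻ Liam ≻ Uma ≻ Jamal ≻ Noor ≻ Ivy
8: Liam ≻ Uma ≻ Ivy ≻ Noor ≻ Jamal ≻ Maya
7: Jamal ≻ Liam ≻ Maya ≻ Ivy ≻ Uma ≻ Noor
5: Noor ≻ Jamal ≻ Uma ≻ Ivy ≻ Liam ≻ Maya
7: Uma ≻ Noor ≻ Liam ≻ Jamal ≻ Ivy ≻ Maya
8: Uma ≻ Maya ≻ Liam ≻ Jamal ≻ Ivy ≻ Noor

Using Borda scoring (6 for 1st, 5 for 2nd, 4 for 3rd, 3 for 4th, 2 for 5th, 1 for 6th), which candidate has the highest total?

Uma

Liam: 5×5 + 8×6 + 7×5 + 5×2 + 7×4 + 8×4 = 178
Ivy: 5×1 + 8×4 + 7×3 + 5×3 + 7×2 + 8×2 = 103
Jamal: 5×3 + 8×2 + 7×6 + 5×5 + 7×3 + 8×3 = 143
Uma: 5×4 + 8×5 + 7×2 + 5×4 + 7×6 + 8×6 = 184
Noor: 5×2 + 8×3 + 7×1 + 5×6 + 7×5 + 8×1 = 114
Maya: 5×6 + 8×1 + 7×4 + 5×1 + 7×1 + 8×5 = 118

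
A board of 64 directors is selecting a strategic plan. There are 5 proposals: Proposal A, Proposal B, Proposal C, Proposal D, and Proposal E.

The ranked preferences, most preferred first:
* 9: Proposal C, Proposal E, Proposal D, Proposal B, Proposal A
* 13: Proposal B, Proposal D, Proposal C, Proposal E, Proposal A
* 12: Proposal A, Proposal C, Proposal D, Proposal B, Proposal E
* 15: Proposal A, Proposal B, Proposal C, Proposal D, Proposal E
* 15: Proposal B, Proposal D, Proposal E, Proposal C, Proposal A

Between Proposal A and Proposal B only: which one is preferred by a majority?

Proposal B

Proposal A is ranked above Proposal B on 27 ballots; Proposal B above Proposal A on 37.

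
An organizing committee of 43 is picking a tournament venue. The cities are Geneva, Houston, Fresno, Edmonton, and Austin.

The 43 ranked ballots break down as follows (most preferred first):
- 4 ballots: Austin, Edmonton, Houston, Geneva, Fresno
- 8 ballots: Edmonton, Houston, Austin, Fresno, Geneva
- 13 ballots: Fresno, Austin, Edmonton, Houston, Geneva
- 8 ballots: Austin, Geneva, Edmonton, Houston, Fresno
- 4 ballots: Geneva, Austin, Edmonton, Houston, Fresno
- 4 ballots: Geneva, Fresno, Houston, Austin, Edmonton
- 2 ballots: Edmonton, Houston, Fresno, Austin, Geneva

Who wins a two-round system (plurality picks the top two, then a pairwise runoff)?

Round 1 first-place votes: Geneva 8, Houston 0, Fresno 13, Edmonton 10, Austin 12. Fresno and Austin advance.
Runoff: Fresno is ranked above Austin on 19 ballots, Austin above Fresno on 24.

Austin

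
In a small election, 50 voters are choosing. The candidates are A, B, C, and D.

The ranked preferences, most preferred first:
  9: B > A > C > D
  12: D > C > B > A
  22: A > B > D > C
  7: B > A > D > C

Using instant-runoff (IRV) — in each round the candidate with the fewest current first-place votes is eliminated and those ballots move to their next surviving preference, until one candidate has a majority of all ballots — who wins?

B

Round 1: A 22, B 16, C 0, D 12. C eliminated.
Round 2: A 22, B 16, D 12. D eliminated.
Round 3: A 22, B 28. B has a majority (≥26).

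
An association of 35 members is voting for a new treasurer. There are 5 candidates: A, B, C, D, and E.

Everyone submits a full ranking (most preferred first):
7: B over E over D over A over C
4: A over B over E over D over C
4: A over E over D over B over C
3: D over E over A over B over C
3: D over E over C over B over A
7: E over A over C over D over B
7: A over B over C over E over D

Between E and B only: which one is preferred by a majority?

B

E is ranked above B on 17 ballots; B above E on 18.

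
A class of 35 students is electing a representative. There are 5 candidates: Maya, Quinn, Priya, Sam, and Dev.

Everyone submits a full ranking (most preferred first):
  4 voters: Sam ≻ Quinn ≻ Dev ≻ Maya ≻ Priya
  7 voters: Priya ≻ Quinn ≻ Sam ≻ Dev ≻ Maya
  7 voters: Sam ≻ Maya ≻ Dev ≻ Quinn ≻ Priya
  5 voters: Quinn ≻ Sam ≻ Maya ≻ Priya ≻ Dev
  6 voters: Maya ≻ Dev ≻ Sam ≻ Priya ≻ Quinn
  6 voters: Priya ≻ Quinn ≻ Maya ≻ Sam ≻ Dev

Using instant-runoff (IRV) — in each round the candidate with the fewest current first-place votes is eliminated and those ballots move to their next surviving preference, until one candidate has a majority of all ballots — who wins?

Round 1: Maya 6, Quinn 5, Priya 13, Sam 11, Dev 0. Dev eliminated.
Round 2: Maya 6, Quinn 5, Priya 13, Sam 11. Quinn eliminated.
Round 3: Maya 6, Priya 13, Sam 16. Maya eliminated.
Round 4: Priya 13, Sam 22. Sam has a majority (≥18).

Sam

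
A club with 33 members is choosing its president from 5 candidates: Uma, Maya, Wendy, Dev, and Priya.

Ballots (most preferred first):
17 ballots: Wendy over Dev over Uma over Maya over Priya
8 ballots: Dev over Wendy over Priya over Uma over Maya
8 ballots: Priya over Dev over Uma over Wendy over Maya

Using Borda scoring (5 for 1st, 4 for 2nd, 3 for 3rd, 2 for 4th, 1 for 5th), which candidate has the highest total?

Dev

Uma: 17×3 + 8×2 + 8×3 = 91
Maya: 17×2 + 8×1 + 8×1 = 50
Wendy: 17×5 + 8×4 + 8×2 = 133
Dev: 17×4 + 8×5 + 8×4 = 140
Priya: 17×1 + 8×3 + 8×5 = 81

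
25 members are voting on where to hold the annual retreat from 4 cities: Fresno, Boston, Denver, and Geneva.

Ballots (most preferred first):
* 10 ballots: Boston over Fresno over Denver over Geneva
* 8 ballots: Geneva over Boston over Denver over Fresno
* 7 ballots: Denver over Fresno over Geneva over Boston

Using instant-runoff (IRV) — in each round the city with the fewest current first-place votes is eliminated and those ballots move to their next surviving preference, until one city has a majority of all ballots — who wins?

Geneva

Round 1: Fresno 0, Boston 10, Denver 7, Geneva 8. Fresno eliminated.
Round 2: Boston 10, Denver 7, Geneva 8. Denver eliminated.
Round 3: Boston 10, Geneva 15. Geneva has a majority (≥13).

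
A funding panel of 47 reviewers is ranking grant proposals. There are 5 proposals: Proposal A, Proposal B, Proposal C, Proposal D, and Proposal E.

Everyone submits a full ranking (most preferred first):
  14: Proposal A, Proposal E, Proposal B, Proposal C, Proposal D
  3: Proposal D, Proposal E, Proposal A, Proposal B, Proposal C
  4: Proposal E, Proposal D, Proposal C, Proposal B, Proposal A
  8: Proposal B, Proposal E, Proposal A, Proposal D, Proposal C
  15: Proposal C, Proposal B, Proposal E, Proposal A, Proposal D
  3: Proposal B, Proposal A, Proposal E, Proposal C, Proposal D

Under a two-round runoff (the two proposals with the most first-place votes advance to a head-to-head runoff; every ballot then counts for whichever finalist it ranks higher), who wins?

Round 1 first-place votes: Proposal A 14, Proposal B 11, Proposal C 15, Proposal D 3, Proposal E 4. Proposal C and Proposal A advance.
Runoff: Proposal C is ranked above Proposal A on 19 ballots, Proposal A above Proposal C on 28.

Proposal A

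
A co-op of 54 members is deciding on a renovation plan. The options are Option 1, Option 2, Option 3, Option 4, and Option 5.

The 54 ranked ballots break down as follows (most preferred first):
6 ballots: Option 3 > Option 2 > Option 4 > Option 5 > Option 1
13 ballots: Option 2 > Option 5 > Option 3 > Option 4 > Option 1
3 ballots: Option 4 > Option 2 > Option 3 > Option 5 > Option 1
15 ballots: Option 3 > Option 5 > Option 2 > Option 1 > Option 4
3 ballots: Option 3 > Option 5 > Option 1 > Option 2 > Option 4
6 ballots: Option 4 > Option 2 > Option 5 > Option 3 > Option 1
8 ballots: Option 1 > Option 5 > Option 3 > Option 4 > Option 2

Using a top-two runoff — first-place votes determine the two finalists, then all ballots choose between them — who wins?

Round 1 first-place votes: Option 1 8, Option 2 13, Option 3 24, Option 4 9, Option 5 0. Option 3 and Option 2 advance.
Runoff: Option 3 is ranked above Option 2 on 32 ballots, Option 2 above Option 3 on 22.

Option 3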